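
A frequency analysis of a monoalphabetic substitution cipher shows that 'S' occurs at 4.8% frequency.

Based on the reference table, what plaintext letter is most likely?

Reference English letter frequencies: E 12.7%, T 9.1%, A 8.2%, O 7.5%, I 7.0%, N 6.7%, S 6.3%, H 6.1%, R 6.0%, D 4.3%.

Step 1: The observed frequency is 4.8%.
Step 2: Compare with English frequencies:
  E: 12.7% (difference: 7.9%)
  T: 9.1% (difference: 4.3%)
  A: 8.2% (difference: 3.4%)
  O: 7.5% (difference: 2.7%)
  I: 7.0% (difference: 2.2%)
  N: 6.7% (difference: 1.9%)
  S: 6.3% (difference: 1.5%)
  H: 6.1% (difference: 1.3%)
  R: 6.0% (difference: 1.2%)
  D: 4.3% (difference: 0.5%) <-- closest
Step 3: 'S' most likely represents 'D' (frequency 4.3%).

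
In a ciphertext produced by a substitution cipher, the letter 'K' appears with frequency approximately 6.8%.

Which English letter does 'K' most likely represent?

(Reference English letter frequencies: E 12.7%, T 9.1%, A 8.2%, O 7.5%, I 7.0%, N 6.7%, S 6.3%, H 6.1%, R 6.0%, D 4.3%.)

Step 1: The observed frequency is 6.8%.
Step 2: Compare with English frequencies:
  E: 12.7% (difference: 5.9%)
  T: 9.1% (difference: 2.3%)
  A: 8.2% (difference: 1.4%)
  O: 7.5% (difference: 0.7%)
  I: 7.0% (difference: 0.2%)
  N: 6.7% (difference: 0.1%) <-- closest
  S: 6.3% (difference: 0.5%)
  H: 6.1% (difference: 0.7%)
  R: 6.0% (difference: 0.8%)
  D: 4.3% (difference: 2.5%)
Step 3: 'K' most likely represents 'N' (frequency 6.7%).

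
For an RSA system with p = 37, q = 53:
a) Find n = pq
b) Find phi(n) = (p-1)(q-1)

Step 1: n = p * q = 37 * 53 = 1961.
Step 2: phi(n) = (p-1)(q-1) = 36 * 52 = 1872.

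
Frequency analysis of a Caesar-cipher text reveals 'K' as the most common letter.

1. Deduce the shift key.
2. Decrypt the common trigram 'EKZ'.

Step 1: In English, 'E' is the most frequent letter (12.7%).
Step 2: The most frequent ciphertext letter is 'K' (position 10).
Step 3: Shift = (10 - 4) mod 26 = 6.
Step 4: Decrypt 'EKZ' by shifting back 6:
  E -> Y
  K -> E
  Z -> T
Step 5: 'EKZ' decrypts to 'YET'.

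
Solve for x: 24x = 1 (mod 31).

Step 1: We need x such that 24 * x = 1 (mod 31).
Step 2: Using the extended Euclidean algorithm or trial:
  24 * 22 = 528 = 17 * 31 + 1.
Step 3: Since 528 mod 31 = 1, the inverse is x = 22.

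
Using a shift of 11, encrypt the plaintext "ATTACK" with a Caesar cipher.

Step 1: For each letter, shift forward by 11 positions (mod 26).
  A (position 0) -> position (0+11) mod 26 = 11 -> L
  T (position 19) -> position (19+11) mod 26 = 4 -> E
  T (position 19) -> position (19+11) mod 26 = 4 -> E
  A (position 0) -> position (0+11) mod 26 = 11 -> L
  C (position 2) -> position (2+11) mod 26 = 13 -> N
  K (position 10) -> position (10+11) mod 26 = 21 -> V
Result: LEELNV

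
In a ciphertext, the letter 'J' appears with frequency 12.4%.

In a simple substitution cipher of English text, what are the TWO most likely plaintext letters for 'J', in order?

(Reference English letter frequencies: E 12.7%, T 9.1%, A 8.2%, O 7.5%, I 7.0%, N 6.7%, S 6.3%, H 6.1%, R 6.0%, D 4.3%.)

Step 1: Observed frequency of 'J' is 12.4%.
Step 2: Compute distances to each reference frequency and sort:
  E (12.7%): difference = 0.3% <-- BEST
  T (9.1%): difference = 3.3% <-- RUNNER-UP
  A (8.2%): difference = 4.2%
  O (7.5%): difference = 4.9%
  I (7.0%): difference = 5.4%
Step 3: Most likely is 'E' (12.7%, diff 0.3%); second most likely is 'T' (9.1%, diff 3.3%).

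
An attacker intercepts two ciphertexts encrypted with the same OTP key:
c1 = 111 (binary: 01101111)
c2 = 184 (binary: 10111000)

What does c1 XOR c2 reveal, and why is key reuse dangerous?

Step 1: c1 XOR c2 = (m1 XOR k) XOR (m2 XOR k).
Step 2: By XOR associativity/commutativity: = m1 XOR m2 XOR k XOR k = m1 XOR m2.
Step 3: 01101111 XOR 10111000 = 11010111 = 215.
Step 4: The key cancels out! An attacker learns m1 XOR m2 = 215, revealing the relationship between plaintexts.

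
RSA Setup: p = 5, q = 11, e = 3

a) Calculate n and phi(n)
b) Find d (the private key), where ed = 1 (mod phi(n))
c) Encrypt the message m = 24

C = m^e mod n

Step 1: n = 5 * 11 = 55.
Step 2: phi(n) = (5-1)(11-1) = 4 * 10 = 40.
Step 3: Find d = 3^(-1) mod 40 = 27.
  Verify: 3 * 27 = 81 = 1 (mod 40).
Step 4: C = 24^3 mod 55 = 19.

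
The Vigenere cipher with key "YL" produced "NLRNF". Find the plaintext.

Step 1: Extend key: YLYLY
Step 2: Decrypt each letter (c - k) mod 26:
  N(13) - Y(24) = (13-24) mod 26 = 15 = P
  L(11) - L(11) = (11-11) mod 26 = 0 = A
  R(17) - Y(24) = (17-24) mod 26 = 19 = T
  N(13) - L(11) = (13-11) mod 26 = 2 = C
  F(5) - Y(24) = (5-24) mod 26 = 7 = H
Plaintext: PATCH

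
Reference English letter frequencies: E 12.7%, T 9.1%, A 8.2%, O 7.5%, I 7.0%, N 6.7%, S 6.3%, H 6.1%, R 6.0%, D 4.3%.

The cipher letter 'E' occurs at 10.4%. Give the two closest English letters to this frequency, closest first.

Step 1: Observed frequency of 'E' is 10.4%.
Step 2: Compute distances to each reference frequency and sort:
  T (9.1%): difference = 1.3% <-- BEST
  A (8.2%): difference = 2.2% <-- RUNNER-UP
  E (12.7%): difference = 2.3%
  O (7.5%): difference = 2.9%
  I (7.0%): difference = 3.4%
Step 3: Most likely is 'T' (9.1%, diff 1.3%); second most likely is 'A' (8.2%, diff 2.2%).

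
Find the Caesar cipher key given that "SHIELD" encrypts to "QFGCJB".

Step 1: Compare first letters: S (position 18) -> Q (position 16).
Step 2: Shift = (16 - 18) mod 26 = 24.
The shift value is 24.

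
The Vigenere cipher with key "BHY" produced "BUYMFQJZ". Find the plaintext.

Step 1: Extend key: BHYBHYBH
Step 2: Decrypt each letter (c - k) mod 26:
  B(1) - B(1) = (1-1) mod 26 = 0 = A
  U(20) - H(7) = (20-7) mod 26 = 13 = N
  Y(24) - Y(24) = (24-24) mod 26 = 0 = A
  M(12) - B(1) = (12-1) mod 26 = 11 = L
  F(5) - H(7) = (5-7) mod 26 = 24 = Y
  Q(16) - Y(24) = (16-24) mod 26 = 18 = S
  J(9) - B(1) = (9-1) mod 26 = 8 = I
  Z(25) - H(7) = (25-7) mod 26 = 18 = S
Plaintext: ANALYSIS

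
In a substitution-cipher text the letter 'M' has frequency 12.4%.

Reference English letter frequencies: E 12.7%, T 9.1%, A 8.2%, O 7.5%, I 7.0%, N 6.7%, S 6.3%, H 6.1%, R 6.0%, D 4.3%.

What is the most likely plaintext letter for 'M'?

Step 1: The observed frequency is 12.4%.
Step 2: Compare with English frequencies:
  E: 12.7% (difference: 0.3%) <-- closest
  T: 9.1% (difference: 3.3%)
  A: 8.2% (difference: 4.2%)
  O: 7.5% (difference: 4.9%)
  I: 7.0% (difference: 5.4%)
  N: 6.7% (difference: 5.7%)
  S: 6.3% (difference: 6.1%)
  H: 6.1% (difference: 6.3%)
  R: 6.0% (difference: 6.4%)
  D: 4.3% (difference: 8.1%)
Step 3: 'M' most likely represents 'E' (frequency 12.7%).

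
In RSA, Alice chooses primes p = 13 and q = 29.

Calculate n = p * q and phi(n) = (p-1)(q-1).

Step 1: n = p * q = 13 * 29 = 377.
Step 2: phi(n) = (p-1)(q-1) = 12 * 28 = 336.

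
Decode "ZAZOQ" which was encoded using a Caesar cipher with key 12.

Step 1: Reverse the shift by subtracting 12 from each letter position.
  Z (position 25) -> position (25-12) mod 26 = 13 -> N
  A (position 0) -> position (0-12) mod 26 = 14 -> O
  Z (position 25) -> position (25-12) mod 26 = 13 -> N
  O (position 14) -> position (14-12) mod 26 = 2 -> C
  Q (position 16) -> position (16-12) mod 26 = 4 -> E
Decrypted message: NONCE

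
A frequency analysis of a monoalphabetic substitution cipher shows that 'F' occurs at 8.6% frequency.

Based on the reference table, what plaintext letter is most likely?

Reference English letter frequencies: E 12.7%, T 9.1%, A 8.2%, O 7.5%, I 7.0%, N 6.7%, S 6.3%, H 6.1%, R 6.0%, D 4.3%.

Step 1: The observed frequency is 8.6%.
Step 2: Compare with English frequencies:
  E: 12.7% (difference: 4.1%)
  T: 9.1% (difference: 0.5%)
  A: 8.2% (difference: 0.4%) <-- closest
  O: 7.5% (difference: 1.1%)
  I: 7.0% (difference: 1.6%)
  N: 6.7% (difference: 1.9%)
  S: 6.3% (difference: 2.3%)
  H: 6.1% (difference: 2.5%)
  R: 6.0% (difference: 2.6%)
  D: 4.3% (difference: 4.3%)
Step 3: 'F' most likely represents 'A' (frequency 8.2%).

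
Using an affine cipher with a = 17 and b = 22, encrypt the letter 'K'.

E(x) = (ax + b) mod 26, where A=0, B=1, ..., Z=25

Step 1: Convert 'K' to number: x = 10.
Step 2: E(10) = (17 * 10 + 22) mod 26 = 192 mod 26 = 10.
Step 3: Convert 10 back to letter: K.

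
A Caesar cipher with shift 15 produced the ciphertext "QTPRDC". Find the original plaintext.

Step 1: Reverse the shift by subtracting 15 from each letter position.
  Q (position 16) -> position (16-15) mod 26 = 1 -> B
  T (position 19) -> position (19-15) mod 26 = 4 -> E
  P (position 15) -> position (15-15) mod 26 = 0 -> A
  R (position 17) -> position (17-15) mod 26 = 2 -> C
  D (position 3) -> position (3-15) mod 26 = 14 -> O
  C (position 2) -> position (2-15) mod 26 = 13 -> N
Decrypted message: BEACON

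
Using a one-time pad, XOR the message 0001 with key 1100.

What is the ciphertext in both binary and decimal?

Step 1: Write out the XOR operation bit by bit:
  Message: 0001
  Key:     1100
  XOR:     1101
Step 2: Convert to decimal: 1101 = 13.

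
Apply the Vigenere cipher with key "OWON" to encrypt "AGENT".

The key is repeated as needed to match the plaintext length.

Step 1: Repeat key to match plaintext length:
  Plaintext: AGENT
  Key:       OWONO
Step 2: Encrypt each letter:
  A(0) + O(14) = (0+14) mod 26 = 14 = O
  G(6) + W(22) = (6+22) mod 26 = 2 = C
  E(4) + O(14) = (4+14) mod 26 = 18 = S
  N(13) + N(13) = (13+13) mod 26 = 0 = A
  T(19) + O(14) = (19+14) mod 26 = 7 = H
Ciphertext: OCSAH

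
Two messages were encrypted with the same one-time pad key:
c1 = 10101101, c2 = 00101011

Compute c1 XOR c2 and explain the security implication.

Step 1: c1 XOR c2 = (m1 XOR k) XOR (m2 XOR k).
Step 2: By XOR associativity/commutativity: = m1 XOR m2 XOR k XOR k = m1 XOR m2.
Step 3: 10101101 XOR 00101011 = 10000110 = 134.
Step 4: The key cancels out! An attacker learns m1 XOR m2 = 134, revealing the relationship between plaintexts.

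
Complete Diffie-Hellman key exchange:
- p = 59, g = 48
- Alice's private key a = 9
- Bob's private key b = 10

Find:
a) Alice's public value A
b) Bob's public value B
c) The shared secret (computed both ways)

Step 1: A = g^a mod p = 48^9 mod 59 = 53.
Step 2: B = g^b mod p = 48^10 mod 59 = 7.
Step 3: Alice computes s = B^a mod p = 7^9 mod 59 = 26.
Step 4: Bob computes s = A^b mod p = 53^10 mod 59 = 26.
Both sides agree: shared secret = 26.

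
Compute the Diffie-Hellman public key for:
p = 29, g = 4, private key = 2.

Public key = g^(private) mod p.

Step 1: A = g^a mod p = 4^2 mod 29.
  4^1 mod 29 = 4
  4^2 mod 29 = (4 * 4) mod 29 = 16
Result: A = 16.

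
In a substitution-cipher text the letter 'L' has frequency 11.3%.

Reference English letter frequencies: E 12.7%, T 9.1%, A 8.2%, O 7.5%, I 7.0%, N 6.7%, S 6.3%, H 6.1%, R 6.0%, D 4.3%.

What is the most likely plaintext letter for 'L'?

Step 1: The observed frequency is 11.3%.
Step 2: Compare with English frequencies:
  E: 12.7% (difference: 1.4%) <-- closest
  T: 9.1% (difference: 2.2%)
  A: 8.2% (difference: 3.1%)
  O: 7.5% (difference: 3.8%)
  I: 7.0% (difference: 4.3%)
  N: 6.7% (difference: 4.6%)
  S: 6.3% (difference: 5.0%)
  H: 6.1% (difference: 5.2%)
  R: 6.0% (difference: 5.3%)
  D: 4.3% (difference: 7.0%)
Step 3: 'L' most likely represents 'E' (frequency 12.7%).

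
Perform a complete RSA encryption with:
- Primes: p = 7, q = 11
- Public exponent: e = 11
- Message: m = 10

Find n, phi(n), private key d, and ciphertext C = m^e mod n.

Step 1: n = 7 * 11 = 77.
Step 2: phi(n) = (7-1)(11-1) = 6 * 10 = 60.
Step 3: Find d = 11^(-1) mod 60 = 11.
  Verify: 11 * 11 = 121 = 1 (mod 60).
Step 4: C = 10^11 mod 77 = 54.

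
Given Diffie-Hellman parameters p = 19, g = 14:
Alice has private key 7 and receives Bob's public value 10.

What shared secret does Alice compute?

Step 1: s = B^a mod p = 10^7 mod 19.
  10^1 mod 19 = 10
  10^2 mod 19 = (10 * 10) mod 19 = 5
  10^3 mod 19 = (5 * 10) mod 19 = 12
  10^4 mod 19 = (12 * 10) mod 19 = 6
  10^5 mod 19 = (6 * 10) mod 19 = 3
  10^6 mod 19 = (3 * 10) mod 19 = 11
  10^7 mod 19 = (11 * 10) mod 19 = 15
Result: shared secret = 15.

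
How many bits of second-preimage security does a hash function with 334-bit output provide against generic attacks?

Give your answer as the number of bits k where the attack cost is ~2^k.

Step 1: The hash has a 334-bit output.
Step 2: Second-preimage resistance means: given a specific input x, it should be infeasible to find a different y with h(y) = h(x).
With a 334-bit output, a generic search for a second preimage costs about 2^334 evaluations (each trial matches the fixed target with probability 2^-334).
Step 3: Security level = 334 bits.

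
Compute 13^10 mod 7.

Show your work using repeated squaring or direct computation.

Step 1: Compute 13^10 mod 7 step by step, reducing modulo 7 at each step.
  13^1 mod 7 = 6
  13^2 mod 7 = (6 * 13) mod 7 = 1
  13^3 mod 7 = (1 * 13) mod 7 = 6
  13^4 mod 7 = (6 * 13) mod 7 = 1
  13^5 mod 7 = (1 * 13) mod 7 = 6
  13^6 mod 7 = (6 * 13) mod 7 = 1
  13^7 mod 7 = (1 * 13) mod 7 = 6
  13^8 mod 7 = (6 * 13) mod 7 = 1
  13^9 mod 7 = (1 * 13) mod 7 = 6
  13^10 mod 7 = (6 * 13) mod 7 = 1
Step 2: Result = 1.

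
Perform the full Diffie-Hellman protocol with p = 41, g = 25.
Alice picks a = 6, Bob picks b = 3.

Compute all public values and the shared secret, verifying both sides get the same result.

Step 1: A = g^a mod p = 25^6 mod 41 = 16.
Step 2: B = g^b mod p = 25^3 mod 41 = 4.
Step 3: Alice computes s = B^a mod p = 4^6 mod 41 = 37.
Step 4: Bob computes s = A^b mod p = 16^3 mod 41 = 37.
Both sides agree: shared secret = 37.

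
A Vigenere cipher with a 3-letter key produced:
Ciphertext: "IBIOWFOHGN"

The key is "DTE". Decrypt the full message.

Step 1: Key 'DTE' has length 3. Extended key: DTEDTEDTED
Step 2: Decrypt each position:
  I(8) - D(3) = 5 = F
  B(1) - T(19) = 8 = I
  I(8) - E(4) = 4 = E
  O(14) - D(3) = 11 = L
  W(22) - T(19) = 3 = D
  F(5) - E(4) = 1 = B
  O(14) - D(3) = 11 = L
  H(7) - T(19) = 14 = O
  G(6) - E(4) = 2 = C
  N(13) - D(3) = 10 = K
Plaintext: FIELDBLOCK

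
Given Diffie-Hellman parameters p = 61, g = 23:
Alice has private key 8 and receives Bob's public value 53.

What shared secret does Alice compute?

Step 1: s = B^a mod p = 53^8 mod 61.
  53^1 mod 61 = 53
  53^2 mod 61 = (53 * 53) mod 61 = 3
  53^3 mod 61 = (3 * 53) mod 61 = 37
  53^4 mod 61 = (37 * 53) mod 61 = 9
  53^5 mod 61 = (9 * 53) mod 61 = 50
  53^6 mod 61 = (50 * 53) mod 61 = 27
  53^7 mod 61 = (27 * 53) mod 61 = 28
  53^8 mod 61 = (28 * 53) mod 61 = 20
Result: shared secret = 20.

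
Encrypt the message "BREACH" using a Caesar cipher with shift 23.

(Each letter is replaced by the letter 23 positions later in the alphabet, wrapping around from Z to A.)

Step 1: For each letter, shift forward by 23 positions (mod 26).
  B (position 1) -> position (1+23) mod 26 = 24 -> Y
  R (position 17) -> position (17+23) mod 26 = 14 -> O
  E (position 4) -> position (4+23) mod 26 = 1 -> B
  A (position 0) -> position (0+23) mod 26 = 23 -> X
  C (position 2) -> position (2+23) mod 26 = 25 -> Z
  H (position 7) -> position (7+23) mod 26 = 4 -> E
Result: YOBXZE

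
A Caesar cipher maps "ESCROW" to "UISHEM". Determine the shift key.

Step 1: Compare first letters: E (position 4) -> U (position 20).
Step 2: Shift = (20 - 4) mod 26 = 16.
The shift value is 16.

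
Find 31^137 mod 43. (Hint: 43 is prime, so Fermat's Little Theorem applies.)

Step 1: Since 43 is prime, by Fermat's Little Theorem: 31^42 = 1 (mod 43).
Step 2: Reduce exponent: 137 mod 42 = 11.
Step 3: So 31^137 = 31^11 (mod 43).
Step 4: 31^11 mod 43 = 17.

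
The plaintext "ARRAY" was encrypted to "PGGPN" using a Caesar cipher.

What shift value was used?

Step 1: Compare first letters: A (position 0) -> P (position 15).
Step 2: Shift = (15 - 0) mod 26 = 15.
The shift value is 15.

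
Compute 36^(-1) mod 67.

Step 1: We need x such that 36 * x = 1 (mod 67).
Step 2: Using the extended Euclidean algorithm or trial:
  36 * 54 = 1944 = 29 * 67 + 1.
Step 3: Since 1944 mod 67 = 1, the inverse is x = 54.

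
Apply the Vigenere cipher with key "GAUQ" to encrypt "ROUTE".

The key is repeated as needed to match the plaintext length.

Step 1: Repeat key to match plaintext length:
  Plaintext: ROUTE
  Key:       GAUQG
Step 2: Encrypt each letter:
  R(17) + G(6) = (17+6) mod 26 = 23 = X
  O(14) + A(0) = (14+0) mod 26 = 14 = O
  U(20) + U(20) = (20+20) mod 26 = 14 = O
  T(19) + Q(16) = (19+16) mod 26 = 9 = J
  E(4) + G(6) = (4+6) mod 26 = 10 = K
Ciphertext: XOOJK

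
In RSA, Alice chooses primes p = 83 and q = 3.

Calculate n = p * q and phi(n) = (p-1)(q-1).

Step 1: n = p * q = 83 * 3 = 249.
Step 2: phi(n) = (p-1)(q-1) = 82 * 2 = 164.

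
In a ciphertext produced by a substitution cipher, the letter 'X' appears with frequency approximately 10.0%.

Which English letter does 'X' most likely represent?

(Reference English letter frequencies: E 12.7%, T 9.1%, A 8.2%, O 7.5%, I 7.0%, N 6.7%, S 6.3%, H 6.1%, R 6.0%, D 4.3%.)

Step 1: The observed frequency is 10.0%.
Step 2: Compare with English frequencies:
  E: 12.7% (difference: 2.7%)
  T: 9.1% (difference: 0.9%) <-- closest
  A: 8.2% (difference: 1.8%)
  O: 7.5% (difference: 2.5%)
  I: 7.0% (difference: 3.0%)
  N: 6.7% (difference: 3.3%)
  S: 6.3% (difference: 3.7%)
  H: 6.1% (difference: 3.9%)
  R: 6.0% (difference: 4.0%)
  D: 4.3% (difference: 5.7%)
Step 3: 'X' most likely represents 'T' (frequency 9.1%).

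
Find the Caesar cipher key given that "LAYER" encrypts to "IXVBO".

Step 1: Compare first letters: L (position 11) -> I (position 8).
Step 2: Shift = (8 - 11) mod 26 = 23.
The shift value is 23.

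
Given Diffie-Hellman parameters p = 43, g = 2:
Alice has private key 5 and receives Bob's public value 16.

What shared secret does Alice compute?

Step 1: s = B^a mod p = 16^5 mod 43.
  16^1 mod 43 = 16
  16^2 mod 43 = (16 * 16) mod 43 = 41
  16^3 mod 43 = (41 * 16) mod 43 = 11
  16^4 mod 43 = (11 * 16) mod 43 = 4
  16^5 mod 43 = (4 * 16) mod 43 = 21
Result: shared secret = 21.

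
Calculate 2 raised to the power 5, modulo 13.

Step 1: Compute 2^5 mod 13 step by step, reducing modulo 13 at each step.
  2^1 mod 13 = 2
  2^2 mod 13 = (2 * 2) mod 13 = 4
  2^3 mod 13 = (4 * 2) mod 13 = 8
  2^4 mod 13 = (8 * 2) mod 13 = 3
  2^5 mod 13 = (3 * 2) mod 13 = 6
Step 2: Result = 6.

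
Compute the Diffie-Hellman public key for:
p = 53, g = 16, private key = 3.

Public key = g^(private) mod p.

Step 1: A = g^a mod p = 16^3 mod 53.
  16^1 mod 53 = 16
  16^2 mod 53 = (16 * 16) mod 53 = 44
  16^3 mod 53 = (44 * 16) mod 53 = 15
Result: A = 15.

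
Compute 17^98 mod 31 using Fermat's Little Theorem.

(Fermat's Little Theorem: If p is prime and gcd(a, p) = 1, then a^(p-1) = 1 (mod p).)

Step 1: Since 31 is prime, by Fermat's Little Theorem: 17^30 = 1 (mod 31).
Step 2: Reduce exponent: 98 mod 30 = 8.
Step 3: So 17^98 = 17^8 (mod 31).
Step 4: 17^8 mod 31 = 18.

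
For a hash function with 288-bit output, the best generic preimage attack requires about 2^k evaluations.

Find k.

Step 1: The hash has a 288-bit output.
Step 2: Preimage resistance means: given a digest h(x), it should be infeasible to find any input that hashes to it.
With a 288-bit output there are 2^288 possible digests, so a generic brute-force preimage search costs about 2^288 evaluations.
Step 3: Security level = 288 bits.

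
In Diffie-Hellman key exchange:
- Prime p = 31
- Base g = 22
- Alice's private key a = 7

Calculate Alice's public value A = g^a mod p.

Step 1: A = g^a mod p = 22^7 mod 31.
  22^1 mod 31 = 22
  22^2 mod 31 = (22 * 22) mod 31 = 19
  22^3 mod 31 = (19 * 22) mod 31 = 15
  22^4 mod 31 = (15 * 22) mod 31 = 20
  22^5 mod 31 = (20 * 22) mod 31 = 6
  22^6 mod 31 = (6 * 22) mod 31 = 8
  22^7 mod 31 = (8 * 22) mod 31 = 21
Result: A = 21.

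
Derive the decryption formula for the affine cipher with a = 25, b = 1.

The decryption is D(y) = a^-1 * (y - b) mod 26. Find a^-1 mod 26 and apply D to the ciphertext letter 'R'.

Step 1: Find a^-1, the modular inverse of 25 mod 26.
Step 2: We need 25 * a^-1 = 1 (mod 26).
Step 3: 25 * 25 = 625 = 24 * 26 + 1, so a^-1 = 25.
Step 4: D(y) = 25(y - 1) mod 26.
Step 5: Apply to 'R' (y = 17): D(17) = 25 * (17 - 1) mod 26 = 25 * 16 mod 26 = 10 -> 'K'.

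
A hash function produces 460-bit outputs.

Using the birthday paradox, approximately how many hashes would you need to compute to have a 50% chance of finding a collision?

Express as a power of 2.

Step 1: The birthday paradox gives collision probability ~50% after sqrt(2^n) = 2^(n/2) hashes.
Step 2: For 460-bit output: 2^(460/2) = 2^230.
Step 3: Approximately 2^230 hash computations needed.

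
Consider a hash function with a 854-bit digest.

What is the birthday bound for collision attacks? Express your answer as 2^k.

Step 1: The birthday paradox gives collision probability ~50% after sqrt(2^n) = 2^(n/2) hashes.
Step 2: For 854-bit output: 2^(854/2) = 2^427.
Step 3: Approximately 2^427 hash computations needed.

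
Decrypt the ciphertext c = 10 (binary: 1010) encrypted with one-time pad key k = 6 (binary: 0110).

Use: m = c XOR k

Step 1: XOR ciphertext with key:
  Ciphertext: 1010
  Key:        0110
  XOR:        1100
Step 2: Plaintext = 1100 = 12 in decimal.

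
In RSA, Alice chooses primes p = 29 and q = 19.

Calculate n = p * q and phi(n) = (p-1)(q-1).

Step 1: n = p * q = 29 * 19 = 551.
Step 2: phi(n) = (p-1)(q-1) = 28 * 18 = 504.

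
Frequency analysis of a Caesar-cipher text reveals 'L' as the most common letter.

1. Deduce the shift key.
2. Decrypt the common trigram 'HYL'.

Step 1: In English, 'E' is the most frequent letter (12.7%).
Step 2: The most frequent ciphertext letter is 'L' (position 11).
Step 3: Shift = (11 - 4) mod 26 = 7.
Step 4: Decrypt 'HYL' by shifting back 7:
  H -> A
  Y -> R
  L -> E
Step 5: 'HYL' decrypts to 'ARE'.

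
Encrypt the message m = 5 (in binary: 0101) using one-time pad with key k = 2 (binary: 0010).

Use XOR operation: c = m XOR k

Step 1: Write out the XOR operation bit by bit:
  Message: 0101
  Key:     0010
  XOR:     0111
Step 2: Convert to decimal: 0111 = 7.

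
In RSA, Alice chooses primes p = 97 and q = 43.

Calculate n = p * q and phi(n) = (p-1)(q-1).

Step 1: n = p * q = 97 * 43 = 4171.
Step 2: phi(n) = (p-1)(q-1) = 96 * 42 = 4032.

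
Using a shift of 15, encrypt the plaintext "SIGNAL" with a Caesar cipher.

Step 1: For each letter, shift forward by 15 positions (mod 26).
  S (position 18) -> position (18+15) mod 26 = 7 -> H
  I (position 8) -> position (8+15) mod 26 = 23 -> X
  G (position 6) -> position (6+15) mod 26 = 21 -> V
  N (position 13) -> position (13+15) mod 26 = 2 -> C
  A (position 0) -> position (0+15) mod 26 = 15 -> P
  L (position 11) -> position (11+15) mod 26 = 0 -> A
Result: HXVCPA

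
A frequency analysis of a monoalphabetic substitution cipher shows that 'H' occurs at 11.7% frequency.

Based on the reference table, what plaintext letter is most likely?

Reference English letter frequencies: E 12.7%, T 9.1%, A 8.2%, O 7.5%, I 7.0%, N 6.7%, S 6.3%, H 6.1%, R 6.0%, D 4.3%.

Step 1: The observed frequency is 11.7%.
Step 2: Compare with English frequencies:
  E: 12.7% (difference: 1.0%) <-- closest
  T: 9.1% (difference: 2.6%)
  A: 8.2% (difference: 3.5%)
  O: 7.5% (difference: 4.2%)
  I: 7.0% (difference: 4.7%)
  N: 6.7% (difference: 5.0%)
  S: 6.3% (difference: 5.4%)
  H: 6.1% (difference: 5.6%)
  R: 6.0% (difference: 5.7%)
  D: 4.3% (difference: 7.4%)
Step 3: 'H' most likely represents 'E' (frequency 12.7%).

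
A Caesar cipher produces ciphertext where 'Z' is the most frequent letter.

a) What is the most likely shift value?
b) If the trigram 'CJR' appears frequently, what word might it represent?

Step 1: In English, 'E' is the most frequent letter (12.7%).
Step 2: The most frequent ciphertext letter is 'Z' (position 25).
Step 3: Shift = (25 - 4) mod 26 = 21.
Step 4: Decrypt 'CJR' by shifting back 21:
  C -> H
  J -> O
  R -> W
Step 5: 'CJR' decrypts to 'HOW'.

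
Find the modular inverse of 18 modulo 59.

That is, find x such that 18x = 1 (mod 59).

Step 1: We need x such that 18 * x = 1 (mod 59).
Step 2: Using the extended Euclidean algorithm or trial:
  18 * 23 = 414 = 7 * 59 + 1.
Step 3: Since 414 mod 59 = 1, the inverse is x = 23.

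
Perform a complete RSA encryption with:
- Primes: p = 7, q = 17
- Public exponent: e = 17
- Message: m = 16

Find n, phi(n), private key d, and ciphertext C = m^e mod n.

Step 1: n = 7 * 17 = 119.
Step 2: phi(n) = (7-1)(17-1) = 6 * 16 = 96.
Step 3: Find d = 17^(-1) mod 96 = 17.
  Verify: 17 * 17 = 289 = 1 (mod 96).
Step 4: C = 16^17 mod 119 = 67.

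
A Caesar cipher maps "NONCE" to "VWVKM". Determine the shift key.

Step 1: Compare first letters: N (position 13) -> V (position 21).
Step 2: Shift = (21 - 13) mod 26 = 8.
The shift value is 8.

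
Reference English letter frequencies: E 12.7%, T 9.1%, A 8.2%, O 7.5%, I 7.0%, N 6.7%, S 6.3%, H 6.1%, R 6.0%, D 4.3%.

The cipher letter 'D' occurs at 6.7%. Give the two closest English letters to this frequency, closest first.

Step 1: Observed frequency of 'D' is 6.7%.
Step 2: Compute distances to each reference frequency and sort:
  N (6.7%): difference = 0.0% <-- BEST
  I (7.0%): difference = 0.3% <-- RUNNER-UP
  S (6.3%): difference = 0.4%
  H (6.1%): difference = 0.6%
  R (6.0%): difference = 0.7%
Step 3: Most likely is 'N' (6.7%, diff 0.0%); second most likely is 'I' (7.0%, diff 0.3%).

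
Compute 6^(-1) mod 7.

Step 1: We need x such that 6 * x = 1 (mod 7).
Step 2: Using the extended Euclidean algorithm or trial:
  6 * 6 = 36 = 5 * 7 + 1.
Step 3: Since 36 mod 7 = 1, the inverse is x = 6.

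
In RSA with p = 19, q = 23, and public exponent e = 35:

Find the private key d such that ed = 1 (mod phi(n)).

Step 1: n = 19 * 23 = 437.
Step 2: phi(n) = 18 * 22 = 396.
Step 3: Find d such that 35 * d = 1 (mod 396).
Step 4: d = 35^(-1) mod 396 = 215.
Verification: 35 * 215 = 7525 = 19 * 396 + 1.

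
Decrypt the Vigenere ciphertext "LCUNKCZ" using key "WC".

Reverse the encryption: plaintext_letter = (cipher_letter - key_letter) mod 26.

Step 1: Extend key: WCWCWCW
Step 2: Decrypt each letter (c - k) mod 26:
  L(11) - W(22) = (11-22) mod 26 = 15 = P
  C(2) - C(2) = (2-2) mod 26 = 0 = A
  U(20) - W(22) = (20-22) mod 26 = 24 = Y
  N(13) - C(2) = (13-2) mod 26 = 11 = L
  K(10) - W(22) = (10-22) mod 26 = 14 = O
  C(2) - C(2) = (2-2) mod 26 = 0 = A
  Z(25) - W(22) = (25-22) mod 26 = 3 = D
Plaintext: PAYLOAD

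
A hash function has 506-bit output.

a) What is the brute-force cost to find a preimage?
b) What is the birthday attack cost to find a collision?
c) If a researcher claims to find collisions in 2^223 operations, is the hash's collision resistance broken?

Step 1: Preimage resistance requires brute-force of 2^506 operations.
Step 2: Collision resistance (birthday bound) = 2^(506/2) = 2^253.
Step 3: The claimed attack costs 2^223 operations.
Step 4: Since 2^223 < 2^253, the claimed attack beats the generic birthday bound, so collision resistance is broken.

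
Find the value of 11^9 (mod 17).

Step 1: Compute 11^9 mod 17 step by step, reducing modulo 17 at each step.
  11^1 mod 17 = 11
  11^2 mod 17 = (11 * 11) mod 17 = 2
  11^3 mod 17 = (2 * 11) mod 17 = 5
  11^4 mod 17 = (5 * 11) mod 17 = 4
  11^5 mod 17 = (4 * 11) mod 17 = 10
  11^6 mod 17 = (10 * 11) mod 17 = 8
  11^7 mod 17 = (8 * 11) mod 17 = 3
  11^8 mod 17 = (3 * 11) mod 17 = 16
  11^9 mod 17 = (16 * 11) mod 17 = 6
Step 2: Result = 6.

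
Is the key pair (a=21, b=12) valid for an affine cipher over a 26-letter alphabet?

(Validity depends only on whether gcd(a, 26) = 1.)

Step 1: Compute gcd(21, 26).
Step 2: gcd(21, 26) = 1.
Since gcd = 1, 21 is coprime with 26, so it is a valid key.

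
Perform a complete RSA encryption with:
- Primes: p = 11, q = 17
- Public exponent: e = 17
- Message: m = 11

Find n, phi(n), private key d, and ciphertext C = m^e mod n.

Step 1: n = 11 * 17 = 187.
Step 2: phi(n) = (11-1)(17-1) = 10 * 16 = 160.
Step 3: Find d = 17^(-1) mod 160 = 113.
  Verify: 17 * 113 = 1921 = 1 (mod 160).
Step 4: C = 11^17 mod 187 = 11.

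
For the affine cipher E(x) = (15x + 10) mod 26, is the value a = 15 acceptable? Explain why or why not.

Step 1: Compute gcd(15, 26).
Step 2: gcd(15, 26) = 1.
Since gcd = 1, 15 is coprime with 26, so it is a valid key.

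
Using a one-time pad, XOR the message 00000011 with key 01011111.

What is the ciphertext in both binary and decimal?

Step 1: Write out the XOR operation bit by bit:
  Message: 00000011
  Key:     01011111
  XOR:     01011100
Step 2: Convert to decimal: 01011100 = 92.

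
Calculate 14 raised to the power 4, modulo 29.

Step 1: Compute 14^4 mod 29 step by step, reducing modulo 29 at each step.
  14^1 mod 29 = 14
  14^2 mod 29 = (14 * 14) mod 29 = 22
  14^3 mod 29 = (22 * 14) mod 29 = 18
  14^4 mod 29 = (18 * 14) mod 29 = 20
Step 2: Result = 20.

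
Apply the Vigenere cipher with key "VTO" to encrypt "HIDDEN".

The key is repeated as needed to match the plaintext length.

Step 1: Repeat key to match plaintext length:
  Plaintext: HIDDEN
  Key:       VTOVTO
Step 2: Encrypt each letter:
  H(7) + V(21) = (7+21) mod 26 = 2 = C
  I(8) + T(19) = (8+19) mod 26 = 1 = B
  D(3) + O(14) = (3+14) mod 26 = 17 = R
  D(3) + V(21) = (3+21) mod 26 = 24 = Y
  E(4) + T(19) = (4+19) mod 26 = 23 = X
  N(13) + O(14) = (13+14) mod 26 = 1 = B
Ciphertext: CBRYXB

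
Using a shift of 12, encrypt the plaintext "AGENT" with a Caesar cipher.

Step 1: For each letter, shift forward by 12 positions (mod 26).
  A (position 0) -> position (0+12) mod 26 = 12 -> M
  G (position 6) -> position (6+12) mod 26 = 18 -> S
  E (position 4) -> position (4+12) mod 26 = 16 -> Q
  N (position 13) -> position (13+12) mod 26 = 25 -> Z
  T (position 19) -> position (19+12) mod 26 = 5 -> F
Result: MSQZF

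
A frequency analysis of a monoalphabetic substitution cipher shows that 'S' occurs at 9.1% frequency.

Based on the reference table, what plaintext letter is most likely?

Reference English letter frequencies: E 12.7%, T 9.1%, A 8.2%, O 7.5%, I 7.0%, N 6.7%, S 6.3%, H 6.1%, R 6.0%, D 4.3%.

Step 1: The observed frequency is 9.1%.
Step 2: Compare with English frequencies:
  E: 12.7% (difference: 3.6%)
  T: 9.1% (difference: 0.0%) <-- closest
  A: 8.2% (difference: 0.9%)
  O: 7.5% (difference: 1.6%)
  I: 7.0% (difference: 2.1%)
  N: 6.7% (difference: 2.4%)
  S: 6.3% (difference: 2.8%)
  H: 6.1% (difference: 3.0%)
  R: 6.0% (difference: 3.1%)
  D: 4.3% (difference: 4.8%)
Step 3: 'S' most likely represents 'T' (frequency 9.1%).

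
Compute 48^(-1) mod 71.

Step 1: We need x such that 48 * x = 1 (mod 71).
Step 2: Using the extended Euclidean algorithm or trial:
  48 * 37 = 1776 = 25 * 71 + 1.
Step 3: Since 1776 mod 71 = 1, the inverse is x = 37.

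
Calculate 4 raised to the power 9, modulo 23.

Step 1: Compute 4^9 mod 23 step by step, reducing modulo 23 at each step.
  4^1 mod 23 = 4
  4^2 mod 23 = (4 * 4) mod 23 = 16
  4^3 mod 23 = (16 * 4) mod 23 = 18
  4^4 mod 23 = (18 * 4) mod 23 = 3
  4^5 mod 23 = (3 * 4) mod 23 = 12
  4^6 mod 23 = (12 * 4) mod 23 = 2
  4^7 mod 23 = (2 * 4) mod 23 = 8
  4^8 mod 23 = (8 * 4) mod 23 = 9
  4^9 mod 23 = (9 * 4) mod 23 = 13
Step 2: Result = 13.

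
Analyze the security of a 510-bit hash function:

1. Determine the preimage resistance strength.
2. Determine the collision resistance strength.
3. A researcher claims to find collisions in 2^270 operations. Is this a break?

Step 1: Preimage resistance requires brute-force of 2^510 operations.
Step 2: Collision resistance (birthday bound) = 2^(510/2) = 2^255.
Step 3: The claimed attack costs 2^270 operations.
Step 4: Since 2^270 >= 2^255, the claimed attack is no faster than the generic birthday attack, so this does not break collision resistance.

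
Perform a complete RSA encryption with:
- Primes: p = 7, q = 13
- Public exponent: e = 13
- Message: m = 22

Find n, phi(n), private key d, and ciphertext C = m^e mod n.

Step 1: n = 7 * 13 = 91.
Step 2: phi(n) = (7-1)(13-1) = 6 * 12 = 72.
Step 3: Find d = 13^(-1) mod 72 = 61.
  Verify: 13 * 61 = 793 = 1 (mod 72).
Step 4: C = 22^13 mod 91 = 22.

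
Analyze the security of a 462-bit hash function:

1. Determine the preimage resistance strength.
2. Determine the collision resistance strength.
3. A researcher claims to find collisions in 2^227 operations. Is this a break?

Step 1: Preimage resistance requires brute-force of 2^462 operations.
Step 2: Collision resistance (birthday bound) = 2^(462/2) = 2^231.
Step 3: The claimed attack costs 2^227 operations.
Step 4: Since 2^227 < 2^231, the claimed attack beats the generic birthday bound, so collision resistance is broken.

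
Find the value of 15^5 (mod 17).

Step 1: Compute 15^5 mod 17 step by step, reducing modulo 17 at each step.
  15^1 mod 17 = 15
  15^2 mod 17 = (15 * 15) mod 17 = 4
  15^3 mod 17 = (4 * 15) mod 17 = 9
  15^4 mod 17 = (9 * 15) mod 17 = 16
  15^5 mod 17 = (16 * 15) mod 17 = 2
Step 2: Result = 2.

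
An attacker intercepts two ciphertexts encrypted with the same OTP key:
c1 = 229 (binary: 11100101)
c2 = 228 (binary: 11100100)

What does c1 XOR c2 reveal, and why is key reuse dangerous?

Step 1: c1 XOR c2 = (m1 XOR k) XOR (m2 XOR k).
Step 2: By XOR associativity/commutativity: = m1 XOR m2 XOR k XOR k = m1 XOR m2.
Step 3: 11100101 XOR 11100100 = 00000001 = 1.
Step 4: The key cancels out! An attacker learns m1 XOR m2 = 1, revealing the relationship between plaintexts.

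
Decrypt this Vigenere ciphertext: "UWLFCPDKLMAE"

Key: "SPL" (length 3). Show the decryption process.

Step 1: Key 'SPL' has length 3. Extended key: SPLSPLSPLSPL
Step 2: Decrypt each position:
  U(20) - S(18) = 2 = C
  W(22) - P(15) = 7 = H
  L(11) - L(11) = 0 = A
  F(5) - S(18) = 13 = N
  C(2) - P(15) = 13 = N
  P(15) - L(11) = 4 = E
  D(3) - S(18) = 11 = L
  K(10) - P(15) = 21 = V
  L(11) - L(11) = 0 = A
  M(12) - S(18) = 20 = U
  A(0) - P(15) = 11 = L
  E(4) - L(11) = 19 = T
Plaintext: CHANNELVAULT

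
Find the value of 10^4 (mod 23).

Step 1: Compute 10^4 mod 23 step by step, reducing modulo 23 at each step.
  10^1 mod 23 = 10
  10^2 mod 23 = (10 * 10) mod 23 = 8
  10^3 mod 23 = (8 * 10) mod 23 = 11
  10^4 mod 23 = (11 * 10) mod 23 = 18
Step 2: Result = 18.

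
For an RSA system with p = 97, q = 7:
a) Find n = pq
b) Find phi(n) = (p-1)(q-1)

Step 1: n = p * q = 97 * 7 = 679.
Step 2: phi(n) = (p-1)(q-1) = 96 * 6 = 576.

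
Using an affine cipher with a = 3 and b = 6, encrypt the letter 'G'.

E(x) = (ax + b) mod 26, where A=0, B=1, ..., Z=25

Step 1: Convert 'G' to number: x = 6.
Step 2: E(6) = (3 * 6 + 6) mod 26 = 24 mod 26 = 24.
Step 3: Convert 24 back to letter: Y.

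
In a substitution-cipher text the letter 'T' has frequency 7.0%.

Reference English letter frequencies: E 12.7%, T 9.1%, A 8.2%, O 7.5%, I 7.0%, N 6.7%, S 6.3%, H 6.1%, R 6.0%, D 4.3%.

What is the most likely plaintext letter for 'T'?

Step 1: The observed frequency is 7.0%.
Step 2: Compare with English frequencies:
  E: 12.7% (difference: 5.7%)
  T: 9.1% (difference: 2.1%)
  A: 8.2% (difference: 1.2%)
  O: 7.5% (difference: 0.5%)
  I: 7.0% (difference: 0.0%) <-- closest
  N: 6.7% (difference: 0.3%)
  S: 6.3% (difference: 0.7%)
  H: 6.1% (difference: 0.9%)
  R: 6.0% (difference: 1.0%)
  D: 4.3% (difference: 2.7%)
Step 3: 'T' most likely represents 'I' (frequency 7.0%).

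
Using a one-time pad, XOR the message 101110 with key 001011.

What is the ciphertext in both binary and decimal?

Step 1: Write out the XOR operation bit by bit:
  Message: 101110
  Key:     001011
  XOR:     100101
Step 2: Convert to decimal: 100101 = 37.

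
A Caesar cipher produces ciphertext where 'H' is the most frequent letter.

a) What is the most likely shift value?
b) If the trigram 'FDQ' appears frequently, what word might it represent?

Step 1: In English, 'E' is the most frequent letter (12.7%).
Step 2: The most frequent ciphertext letter is 'H' (position 7).
Step 3: Shift = (7 - 4) mod 26 = 3.
Step 4: Decrypt 'FDQ' by shifting back 3:
  F -> C
  D -> A
  Q -> N
Step 5: 'FDQ' decrypts to 'CAN'.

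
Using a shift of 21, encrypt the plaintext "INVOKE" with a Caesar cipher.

Step 1: For each letter, shift forward by 21 positions (mod 26).
  I (position 8) -> position (8+21) mod 26 = 3 -> D
  N (position 13) -> position (13+21) mod 26 = 8 -> I
  V (position 21) -> position (21+21) mod 26 = 16 -> Q
  O (position 14) -> position (14+21) mod 26 = 9 -> J
  K (position 10) -> position (10+21) mod 26 = 5 -> F
  E (position 4) -> position (4+21) mod 26 = 25 -> Z
Result: DIQJFZ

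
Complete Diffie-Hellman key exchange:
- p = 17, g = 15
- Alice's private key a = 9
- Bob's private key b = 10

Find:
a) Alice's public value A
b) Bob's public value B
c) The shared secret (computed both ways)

Step 1: A = g^a mod p = 15^9 mod 17 = 15.
Step 2: B = g^b mod p = 15^10 mod 17 = 4.
Step 3: Alice computes s = B^a mod p = 4^9 mod 17 = 4.
Step 4: Bob computes s = A^b mod p = 15^10 mod 17 = 4.
Both sides agree: shared secret = 4.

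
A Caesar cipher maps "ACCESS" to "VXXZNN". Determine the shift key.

Step 1: Compare first letters: A (position 0) -> V (position 21).
Step 2: Shift = (21 - 0) mod 26 = 21.
The shift value is 21.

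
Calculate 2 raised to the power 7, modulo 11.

Step 1: Compute 2^7 mod 11 step by step, reducing modulo 11 at each step.
  2^1 mod 11 = 2
  2^2 mod 11 = (2 * 2) mod 11 = 4
  2^3 mod 11 = (4 * 2) mod 11 = 8
  2^4 mod 11 = (8 * 2) mod 11 = 5
  2^5 mod 11 = (5 * 2) mod 11 = 10
  2^6 mod 11 = (10 * 2) mod 11 = 9
  2^7 mod 11 = (9 * 2) mod 11 = 7
Step 2: Result = 7.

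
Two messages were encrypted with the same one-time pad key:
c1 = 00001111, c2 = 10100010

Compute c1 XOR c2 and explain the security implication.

Step 1: c1 XOR c2 = (m1 XOR k) XOR (m2 XOR k).
Step 2: By XOR associativity/commutativity: = m1 XOR m2 XOR k XOR k = m1 XOR m2.
Step 3: 00001111 XOR 10100010 = 10101101 = 173.
Step 4: The key cancels out! An attacker learns m1 XOR m2 = 173, revealing the relationship between plaintexts.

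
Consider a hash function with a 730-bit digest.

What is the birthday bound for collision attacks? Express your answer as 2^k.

Step 1: The birthday paradox gives collision probability ~50% after sqrt(2^n) = 2^(n/2) hashes.
Step 2: For 730-bit output: 2^(730/2) = 2^365.
Step 3: Approximately 2^365 hash computations needed.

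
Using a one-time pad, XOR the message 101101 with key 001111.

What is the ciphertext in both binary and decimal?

Step 1: Write out the XOR operation bit by bit:
  Message: 101101
  Key:     001111
  XOR:     100010
Step 2: Convert to decimal: 100010 = 34.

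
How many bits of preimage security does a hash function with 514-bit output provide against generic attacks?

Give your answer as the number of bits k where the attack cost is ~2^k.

Step 1: The hash has a 514-bit output.
Step 2: Preimage resistance means: given a digest h(x), it should be infeasible to find any input that hashes to it.
With a 514-bit output there are 2^514 possible digests, so a generic brute-force preimage search costs about 2^514 evaluations.
Step 3: Security level = 514 bits.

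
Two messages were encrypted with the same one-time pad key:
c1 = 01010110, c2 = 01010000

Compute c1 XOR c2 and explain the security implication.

Step 1: c1 XOR c2 = (m1 XOR k) XOR (m2 XOR k).
Step 2: By XOR associativity/commutativity: = m1 XOR m2 XOR k XOR k = m1 XOR m2.
Step 3: 01010110 XOR 01010000 = 00000110 = 6.
Step 4: The key cancels out! An attacker learns m1 XOR m2 = 6, revealing the relationship between plaintexts.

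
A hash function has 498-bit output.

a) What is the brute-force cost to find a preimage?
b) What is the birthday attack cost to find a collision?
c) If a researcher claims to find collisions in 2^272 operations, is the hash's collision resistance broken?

Step 1: Preimage resistance requires brute-force of 2^498 operations.
Step 2: Collision resistance (birthday bound) = 2^(498/2) = 2^249.
Step 3: The claimed attack costs 2^272 operations.
Step 4: Since 2^272 >= 2^249, the claimed attack is no faster than the generic birthday attack, so this does not break collision resistance.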